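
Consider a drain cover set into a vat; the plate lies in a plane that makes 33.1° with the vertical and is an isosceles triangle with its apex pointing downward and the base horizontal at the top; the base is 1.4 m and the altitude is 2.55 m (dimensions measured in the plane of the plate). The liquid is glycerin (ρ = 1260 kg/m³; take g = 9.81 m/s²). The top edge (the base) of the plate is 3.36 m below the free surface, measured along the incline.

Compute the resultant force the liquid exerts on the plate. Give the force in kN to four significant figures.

F ≈ 77.81 kN

γ = ρg = 1260 × 9.81 / 1000 = 12.3606 kN/m³.
The plate makes 33.1° with the vertical, i.e. θ = 90° − 33.1° = 56.9° to the horizontal. Measuring y along the incline from the free-surface line, vertical depth h = y·sinθ with sinθ = 0.837719.
With the apex down, the centroid sits h/3 = 2.55/3 = 0.85 m below the base (the top edge), so y_c = 3.36 + 0.85 = 4.21 m and h_c = 4.21 × 0.837719 = 3.5268 m.
A = ½ × 1.4 × 2.55 = 1.785 m².
Resultant F = γ·h_c·A = 12.3606 × 3.5268 × 1.785 = 77.8142 kN.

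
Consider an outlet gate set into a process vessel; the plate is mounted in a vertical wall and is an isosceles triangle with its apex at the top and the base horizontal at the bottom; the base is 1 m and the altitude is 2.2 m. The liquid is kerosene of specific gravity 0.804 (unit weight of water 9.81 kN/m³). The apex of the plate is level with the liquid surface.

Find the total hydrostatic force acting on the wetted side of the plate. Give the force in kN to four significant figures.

F ≈ 12.72 kN

γ = 0.804 × 9.81 = 7.88724 kN/m³.
With the apex up, the centroid sits 2h/3 = 2 × 2.2/3 = 1.46667 m below the apex, so the centroid depth is h_c = 1.46667 m.
A = ½ × 1 × 2.2 = 1.1 m².
Resultant F = γ·h_c·A = 7.88724 × 1.46667 × 1.1 = 12.7248 kN.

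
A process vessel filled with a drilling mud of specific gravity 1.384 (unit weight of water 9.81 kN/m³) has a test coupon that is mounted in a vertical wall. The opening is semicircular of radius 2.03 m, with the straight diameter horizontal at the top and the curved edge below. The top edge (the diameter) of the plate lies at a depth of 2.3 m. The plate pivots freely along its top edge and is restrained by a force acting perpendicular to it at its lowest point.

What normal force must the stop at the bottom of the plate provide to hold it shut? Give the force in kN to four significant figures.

P ≈ 130.4 kN

γ = 1.384 × 9.81 = 13.57704 kN/m³.
The centroid of a semicircle lies 4r/(3π) = 0.861559 m from the diameter, here below the top edge, so the centroid depth is h_c = 2.3 + 0.861559 = 3.16156 m.
A = πr²/2 = π × 2.03²/2 = 6.47309 m².
Resultant F = γ·h_c·A = 13.57704 × 3.16156 × 6.47309 = 277.855 kN.
I_c = (π/8 − 8/(9π))·r⁴ = 0.109757 × 2.03⁴ = 1.86387 m⁴.
Centre of pressure: y_p = y_c + I_c/(y_c·A) = 3.16156 + 1.86387/(3.16156 × 6.47309) = 3.16156 + 0.0910757 = 3.25264 m along the plane.
The resultant acts 0.861559 + 0.0910757 = 0.952635 m (along the plate) below the hinge at the top edge, so the moment about the hinge is M = F × 0.952635 = 277.855 × 0.952635 = 264.694 kN·m.
A normal force at the bottom, 2.03 m from the hinge, must supply this moment: P = 264.694/2.03 = 130.391 kN.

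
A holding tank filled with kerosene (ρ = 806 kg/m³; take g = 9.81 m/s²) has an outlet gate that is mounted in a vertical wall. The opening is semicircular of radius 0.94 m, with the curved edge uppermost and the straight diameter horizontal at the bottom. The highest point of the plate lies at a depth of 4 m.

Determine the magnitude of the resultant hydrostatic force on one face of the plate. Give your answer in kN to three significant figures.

F ≈ 49.8 kN

γ = ρg = 806 × 9.81 / 1000 = 7.90686 kN/m³.
The centroid lies 4r/(3π) = 0.398948 m above the diameter, so r − 4r/(3π) = 0.94 − 0.398948 = 0.541052 m below the topmost point, so the centroid depth is h_c = 4 + 0.541052 = 4.54105 m.
A = πr²/2 = π × 0.94²/2 = 1.38796 m².
Resultant F = γ·h_c·A = 7.90686 × 4.54105 × 1.38796 = 49.8353 kN.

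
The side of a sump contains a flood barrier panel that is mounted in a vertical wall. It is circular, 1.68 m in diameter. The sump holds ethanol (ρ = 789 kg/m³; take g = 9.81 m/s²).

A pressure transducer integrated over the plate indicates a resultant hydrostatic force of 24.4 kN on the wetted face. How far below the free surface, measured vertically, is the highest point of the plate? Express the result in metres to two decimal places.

γ = ρg = 789 × 9.81 / 1000 = 7.74009 kN/m³.
A = π(0.84)² = 2.21671 m².
From F = γ·h_c·A, the centroid depth is h_c = 24.4/(7.74009 × 2.21671) = 1.42212 m.
The centroid is at the centre, 0.84 m below the top of the plate, so the highest point sits at h_top = 1.42212 − 0.84 = 0.58212 m below the surface.

d_top ≈ 0.58 m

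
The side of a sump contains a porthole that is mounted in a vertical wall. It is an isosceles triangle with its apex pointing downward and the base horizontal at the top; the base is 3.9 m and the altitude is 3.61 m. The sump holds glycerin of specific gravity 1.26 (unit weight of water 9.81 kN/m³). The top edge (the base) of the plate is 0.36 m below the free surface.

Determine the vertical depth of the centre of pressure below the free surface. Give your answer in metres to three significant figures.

h_p = 2.03 m

γ = 1.26 × 9.81 = 12.3606 kN/m³.
With the apex down, the centroid sits h/3 = 3.61/3 = 1.20333 m below the base (the top edge), so the centroid depth is h_c = 0.36 + 1.20333 = 1.56333 m.
A = ½ × 3.9 × 3.61 = 7.0395 m².
Resultant F = γ·h_c·A = 12.3606 × 1.56333 × 7.0395 = 136.029 kN.
I_c = b·h³/36 = 3.9 × 3.61³/36 = 5.09664 m⁴.
Centre of pressure: y_p = y_c + I_c/(y_c·A) = 1.56333 + 5.09664/(1.56333 × 7.0395) = 1.56333 + 0.463118 = 2.02645 m along the plane.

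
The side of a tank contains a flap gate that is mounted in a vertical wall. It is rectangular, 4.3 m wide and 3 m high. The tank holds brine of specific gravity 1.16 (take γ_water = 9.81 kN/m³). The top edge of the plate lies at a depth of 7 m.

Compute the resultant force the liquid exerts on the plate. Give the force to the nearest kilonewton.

γ = 1.16 × 9.81 = 11.3796 kN/m³.
The centroid lies 3/2 = 1.5 m below the top edge, so the centroid depth is h_c = 7 + 1.5 = 8.5 m.
A = 4.3 × 3 = 12.9 m².
Resultant F = γ·h_c·A = 11.3796 × 8.5 × 12.9 = 1247.77 kN.

F ≈ 1248 kN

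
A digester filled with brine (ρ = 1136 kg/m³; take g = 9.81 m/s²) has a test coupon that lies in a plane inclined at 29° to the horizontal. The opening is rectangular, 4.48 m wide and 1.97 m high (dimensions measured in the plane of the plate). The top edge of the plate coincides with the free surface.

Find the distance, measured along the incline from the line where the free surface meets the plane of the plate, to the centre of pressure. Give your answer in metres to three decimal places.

γ = ρg = 1136 × 9.81 / 1000 = 11.14416 kN/m³.
Let θ = 29° be the plate's angle to the horizontal; measure y along the incline from where the plane meets the free surface. Vertical depth h = y·sinθ with sinθ = 0.484810.
The centroid lies 1.97/2 = 0.985 m below the top edge, so y_c = 0.985 m and h_c = 0.985 × 0.484810 = 0.477538 m.
A = 4.48 × 1.97 = 8.8256 m².
Resultant F = γ·h_c·A = 11.14416 × 0.477538 × 8.8256 = 46.9677 kN.
I_c = b·h³/12 = 4.48 × 1.97³/12 = 2.85427 m⁴.
Centre of pressure: y_p = y_c + I_c/(y_c·A) = 0.985 + 2.85427/(0.985 × 8.8256) = 0.985 + 0.328333 = 1.31333 m along the plane.

y_p = 1.313 m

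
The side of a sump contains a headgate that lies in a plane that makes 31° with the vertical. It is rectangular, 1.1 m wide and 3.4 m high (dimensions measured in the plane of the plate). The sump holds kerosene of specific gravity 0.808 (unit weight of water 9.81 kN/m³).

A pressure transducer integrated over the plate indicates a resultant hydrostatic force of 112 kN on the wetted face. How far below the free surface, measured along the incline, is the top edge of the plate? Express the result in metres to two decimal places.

γ = 0.808 × 9.81 = 7.92648 kN/m³.
A = 1.1 × 3.4 = 3.74 m².
From F = γ·h_c·A, the centroid depth is h_c = 112/(7.92648 × 3.74) = 3.77804 m.
The plate makes 31° with the vertical, i.e. θ = 90° − 31° = 59° to the horizontal. Measuring y along the incline from the free-surface line, vertical depth h = y·sinθ with sinθ = 0.857167.
Along the incline, y_c = h_c/sinθ = 3.77804/0.857167 = 4.40759 m.
The centroid lies 3.4/2 = 1.7 m below the top edge, so the top edge sits at y_top = 4.40759 − 1.7 = 2.70759 m along the incline.

y_top ≈ 2.71 m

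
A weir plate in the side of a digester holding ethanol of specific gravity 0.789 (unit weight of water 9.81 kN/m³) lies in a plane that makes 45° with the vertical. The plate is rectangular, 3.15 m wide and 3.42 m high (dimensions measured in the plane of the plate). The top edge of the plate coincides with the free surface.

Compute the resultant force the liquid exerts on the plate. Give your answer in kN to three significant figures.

F ≈ 101 kN

γ = 0.789 × 9.81 = 7.74009 kN/m³.
The plate makes 45° with the vertical, i.e. θ = 90° − 45° = 45° to the horizontal. Measuring y along the incline from the free-surface line, vertical depth h = y·sinθ with sinθ = 0.707107.
The centroid lies 3.42/2 = 1.71 m below the top edge, so y_c = 1.71 m and h_c = 1.71 × 0.707107 = 1.20915 m.
A = 3.15 × 3.42 = 10.773 m².
Resultant F = γ·h_c·A = 7.74009 × 1.20915 × 10.773 = 100.824 kN.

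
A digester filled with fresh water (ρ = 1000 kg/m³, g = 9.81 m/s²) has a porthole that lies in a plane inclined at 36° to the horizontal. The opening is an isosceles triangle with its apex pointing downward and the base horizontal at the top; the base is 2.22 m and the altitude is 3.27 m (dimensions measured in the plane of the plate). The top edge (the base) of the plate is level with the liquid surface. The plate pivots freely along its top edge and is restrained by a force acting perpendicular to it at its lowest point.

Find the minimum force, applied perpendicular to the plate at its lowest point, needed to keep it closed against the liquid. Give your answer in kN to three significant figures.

P ≈ 11.4 kN

γ = ρg = 1000 × 9.81 = 9810 N/m³ = 9.81 kN/m³.
Let θ = 36° be the plate's angle to the horizontal; measure y along the incline from where the plane meets the free surface. Vertical depth h = y·sinθ with sinθ = 0.587785.
With the apex down, the centroid sits h/3 = 3.27/3 = 1.09 m below the base (the top edge), so y_c = 1.09 m and h_c = 1.09 × 0.587785 = 0.640686 m.
A = ½ × 2.22 × 3.27 = 3.6297 m².
Resultant F = γ·h_c·A = 9.81 × 0.640686 × 3.6297 = 22.8131 kN.
I_c = b·h³/36 = 2.22 × 3.27³/36 = 2.15622 m⁴.
Centre of pressure: y_p = y_c + I_c/(y_c·A) = 1.09 + 2.15622/(1.09 × 3.6297) = 1.09 + 0.544999 = 1.635 m along the plane.
The resultant acts 1.09 + 0.544999 = 1.635 m (along the plate) below the hinge at the top edge, so the moment about the hinge is M = F × 1.635 = 22.8131 × 1.635 = 37.2994 kN·m.
A normal force at the bottom, 3.27 m from the hinge, must supply this moment: P = 37.2994/3.27 = 11.4065 kN.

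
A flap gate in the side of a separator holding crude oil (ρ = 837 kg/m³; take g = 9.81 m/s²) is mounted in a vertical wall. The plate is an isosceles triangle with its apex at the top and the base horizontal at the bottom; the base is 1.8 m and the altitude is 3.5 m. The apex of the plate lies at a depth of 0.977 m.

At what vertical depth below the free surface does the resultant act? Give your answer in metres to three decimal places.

h_p = 3.516 m

γ = ρg = 837 × 9.81 / 1000 = 8.21097 kN/m³.
With the apex up, the centroid sits 2h/3 = 2 × 3.5/3 = 2.33333 m below the apex, so the centroid depth is h_c = 0.977 + 2.33333 = 3.31033 m.
A = ½ × 1.8 × 3.5 = 3.15 m².
Resultant F = γ·h_c·A = 8.21097 × 3.31033 × 3.15 = 85.6202 kN.
I_c = b·h³/36 = 1.8 × 3.5³/36 = 2.14375 m⁴.
Centre of pressure: y_p = y_c + I_c/(y_c·A) = 3.31033 + 2.14375/(3.31033 × 3.15) = 3.31033 + 0.205585 = 3.51592 m along the plane.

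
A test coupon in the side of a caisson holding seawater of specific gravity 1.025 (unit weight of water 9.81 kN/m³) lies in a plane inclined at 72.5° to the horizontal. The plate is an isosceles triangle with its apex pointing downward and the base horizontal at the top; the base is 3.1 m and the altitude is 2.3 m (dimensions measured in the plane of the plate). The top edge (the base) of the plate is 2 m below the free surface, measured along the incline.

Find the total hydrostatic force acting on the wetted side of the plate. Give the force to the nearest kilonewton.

F ≈ 95 kN

γ = 1.025 × 9.81 = 10.05525 kN/m³.
Let θ = 72.5° be the plate's angle to the horizontal; measure y along the incline from where the plane meets the free surface. Vertical depth h = y·sinθ with sinθ = 0.953717.
With the apex down, the centroid sits h/3 = 2.3/3 = 0.766667 m below the base (the top edge), so y_c = 2 + 0.766667 = 2.76667 m and h_c = 2.76667 × 0.953717 = 2.63862 m.
A = ½ × 3.1 × 2.3 = 3.565 m².
Resultant F = γ·h_c·A = 10.05525 × 2.63862 × 3.565 = 94.5865 kN.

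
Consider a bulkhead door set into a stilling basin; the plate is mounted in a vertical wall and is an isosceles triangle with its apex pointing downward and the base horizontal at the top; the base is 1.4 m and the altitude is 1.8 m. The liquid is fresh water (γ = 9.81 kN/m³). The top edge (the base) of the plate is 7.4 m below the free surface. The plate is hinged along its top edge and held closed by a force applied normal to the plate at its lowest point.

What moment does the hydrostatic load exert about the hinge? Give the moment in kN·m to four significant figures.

M ≈ 61.56 kN·m

γ = 9.81 kN/m³.
With the apex down, the centroid sits h/3 = 1.8/3 = 0.6 m below the base (the top edge), so the centroid depth is h_c = 7.4 + 0.6 = 8 m.
A = ½ × 1.4 × 1.8 = 1.26 m².
Resultant F = γ·h_c·A = 9.81 × 8 × 1.26 = 98.8848 kN.
I_c = b·h³/36 = 1.4 × 1.8³/36 = 0.2268 m⁴.
Centre of pressure: y_p = y_c + I_c/(y_c·A) = 8 + 0.2268/(8 × 1.26) = 8 + 0.0225 = 8.0225 m along the plane.
The resultant acts 0.6 + 0.0225 = 0.6225 m (along the plate) below the hinge at the top edge, so the moment about the hinge is M = F × 0.6225 = 98.8848 × 0.6225 = 61.5558 kN·m.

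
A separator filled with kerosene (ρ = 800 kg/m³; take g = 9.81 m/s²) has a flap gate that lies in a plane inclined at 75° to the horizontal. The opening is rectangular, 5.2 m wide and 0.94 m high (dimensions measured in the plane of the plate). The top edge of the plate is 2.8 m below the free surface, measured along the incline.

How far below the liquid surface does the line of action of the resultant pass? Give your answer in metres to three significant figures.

h_p = 3.18 m

γ = ρg = 800 × 9.81 / 1000 = 7.848 kN/m³.
Let θ = 75° be the plate's angle to the horizontal; measure y along the incline from where the plane meets the free surface. Vertical depth h = y·sinθ with sinθ = 0.965926.
The centroid lies 0.94/2 = 0.47 m below the top edge, so y_c = 2.8 + 0.47 = 3.27 m and h_c = 3.27 × 0.965926 = 3.15858 m.
A = 5.2 × 0.94 = 4.888 m².
Resultant F = γ·h_c·A = 7.848 × 3.15858 × 4.888 = 121.166 kN.
I_c = b·h³/12 = 5.2 × 0.94³/12 = 0.35992 m⁴.
Centre of pressure: y_p = y_c + I_c/(y_c·A) = 3.27 + 0.35992/(3.27 × 4.888) = 3.27 + 0.0225179 = 3.29252 m along the plane.
Vertically, h_p = y_p·sinθ = 3.29252 × 0.965926 = 3.18033 m.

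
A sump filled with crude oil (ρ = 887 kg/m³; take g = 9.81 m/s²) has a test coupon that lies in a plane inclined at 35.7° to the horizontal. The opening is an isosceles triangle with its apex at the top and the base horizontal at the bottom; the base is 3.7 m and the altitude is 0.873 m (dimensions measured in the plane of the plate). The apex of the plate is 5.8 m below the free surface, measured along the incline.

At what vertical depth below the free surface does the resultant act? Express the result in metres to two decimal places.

γ = ρg = 887 × 9.81 / 1000 = 8.70147 kN/m³.
Let θ = 35.7° be the plate's angle to the horizontal; measure y along the incline from where the plane meets the free surface. Vertical depth h = y·sinθ with sinθ = 0.583541.
With the apex up, the centroid sits 2h/3 = 2 × 0.873/3 = 0.582 m below the apex, so y_c = 5.8 + 0.582 = 6.382 m and h_c = 6.382 × 0.583541 = 3.72416 m.
A = ½ × 3.7 × 0.873 = 1.61505 m².
Resultant F = γ·h_c·A = 8.70147 × 3.72416 × 1.61505 = 52.3368 kN.
I_c = b·h³/36 = 3.7 × 0.873³/36 = 0.068382 m⁴.
Centre of pressure: y_p = y_c + I_c/(y_c·A) = 6.382 + 0.068382/(6.382 × 1.61505) = 6.382 + 0.00663436 = 6.38863 m along the plane.
Vertically, h_p = y_p·sinθ = 6.38863 × 0.583541 = 3.72803 m.

h_p = 3.73 m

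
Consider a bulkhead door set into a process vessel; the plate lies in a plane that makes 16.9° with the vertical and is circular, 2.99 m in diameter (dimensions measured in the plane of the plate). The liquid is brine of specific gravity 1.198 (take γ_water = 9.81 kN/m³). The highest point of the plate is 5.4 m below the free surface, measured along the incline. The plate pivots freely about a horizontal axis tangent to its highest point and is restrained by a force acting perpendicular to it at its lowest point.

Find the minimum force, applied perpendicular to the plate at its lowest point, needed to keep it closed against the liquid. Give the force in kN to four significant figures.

γ = 1.198 × 9.81 = 11.75238 kN/m³.
The plate makes 16.9° with the vertical, i.e. θ = 90° − 16.9° = 73.1° to the horizontal. Measuring y along the incline from the free-surface line, vertical depth h = y·sinθ with sinθ = 0.956814.
The centroid is at the centre, 1.495 m below the top of the plate, so y_c = 5.4 + 1.495 = 6.895 m and h_c = 6.895 × 0.956814 = 6.59723 m.
A = π(1.495)² = 7.02154 m².
Resultant F = γ·h_c·A = 11.75238 × 6.59723 × 7.02154 = 544.402 kN.
I_c = πr⁴/4 = π × 1.495⁴/4 = 3.92333 m⁴.
Centre of pressure: y_p = y_c + I_c/(y_c·A) = 6.895 + 3.92333/(6.895 × 7.02154) = 6.895 + 0.0810379 = 6.97604 m along the plane.
The resultant acts 1.495 + 0.0810379 = 1.57604 m (along the plate) below the hinge at the top edge, so the moment about the hinge is M = F × 1.57604 = 544.402 × 1.57604 = 857.999 kN·m.
A normal force at the bottom, 2.99 m from the hinge, must supply this moment: P = 857.999/2.99 = 286.956 kN.

P ≈ 287.0 kN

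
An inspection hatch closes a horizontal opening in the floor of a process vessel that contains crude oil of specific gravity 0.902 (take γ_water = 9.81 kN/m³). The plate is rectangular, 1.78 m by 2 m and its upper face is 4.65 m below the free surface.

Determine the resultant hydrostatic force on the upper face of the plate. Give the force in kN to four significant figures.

γ = 0.902 × 9.81 = 8.84862 kN/m³.
The plate is horizontal, so pressure is uniform at p = γ·h = 8.84862 × 4.65 = 41.1461 kN/m².
A = 1.78 × 2 = 3.56 m².
F = p·A = 41.1461 × 3.56 = 146.48 kN.

F ≈ 146.5 kN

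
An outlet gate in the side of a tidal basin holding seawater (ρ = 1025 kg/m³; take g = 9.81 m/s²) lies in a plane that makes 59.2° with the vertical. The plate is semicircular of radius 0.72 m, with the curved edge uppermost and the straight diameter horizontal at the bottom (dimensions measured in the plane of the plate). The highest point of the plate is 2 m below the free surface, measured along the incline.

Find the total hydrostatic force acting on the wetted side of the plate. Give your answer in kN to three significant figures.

γ = ρg = 1025 × 9.81 / 1000 = 10.05525 kN/m³.
The plate makes 59.2° with the vertical, i.e. θ = 90° − 59.2° = 30.8° to the horizontal. Measuring y along the incline from the free-surface line, vertical depth h = y·sinθ with sinθ = 0.512043.
The centroid lies 4r/(3π) = 0.305577 m above the diameter, so r − 4r/(3π) = 0.72 − 0.305577 = 0.414423 m below the topmost point, so y_c = 2 + 0.414423 = 2.41442 m and h_c = 2.41442 × 0.512043 = 1.23629 m.
A = πr²/2 = π × 0.72²/2 = 0.814301 m².
Resultant F = γ·h_c·A = 10.05525 × 1.23629 × 0.814301 = 10.1227 kN.

F ≈ 10.1 kN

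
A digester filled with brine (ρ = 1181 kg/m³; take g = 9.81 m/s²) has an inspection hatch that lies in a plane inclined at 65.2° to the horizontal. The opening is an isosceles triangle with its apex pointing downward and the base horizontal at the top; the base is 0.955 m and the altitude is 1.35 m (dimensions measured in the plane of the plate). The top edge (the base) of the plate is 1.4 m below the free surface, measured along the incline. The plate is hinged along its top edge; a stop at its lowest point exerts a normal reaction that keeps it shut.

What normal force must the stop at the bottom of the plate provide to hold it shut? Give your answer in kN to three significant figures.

P ≈ 4.69 kN

γ = ρg = 1181 × 9.81 / 1000 = 11.58561 kN/m³.
Let θ = 65.2° be the plate's angle to the horizontal; measure y along the incline from where the plane meets the free surface. Vertical depth h = y·sinθ with sinθ = 0.907777.
With the apex down, the centroid sits h/3 = 1.35/3 = 0.45 m below the base (the top edge), so y_c = 1.4 + 0.45 = 1.85 m and h_c = 1.85 × 0.907777 = 1.67939 m.
A = ½ × 0.955 × 1.35 = 0.644625 m².
Resultant F = γ·h_c·A = 11.58561 × 1.67939 × 0.644625 = 12.5423 kN.
I_c = b·h³/36 = 0.955 × 1.35³/36 = 0.0652683 m⁴.
Centre of pressure: y_p = y_c + I_c/(y_c·A) = 1.85 + 0.0652683/(1.85 × 0.644625) = 1.85 + 0.0547297 = 1.90473 m along the plane.
The resultant acts 0.45 + 0.0547297 = 0.50473 m (along the plate) below the hinge at the top edge, so the moment about the hinge is M = F × 0.50473 = 12.5423 × 0.50473 = 6.33048 kN·m.
A normal force at the bottom, 1.35 m from the hinge, must supply this moment: P = 6.33048/1.35 = 4.68924 kN.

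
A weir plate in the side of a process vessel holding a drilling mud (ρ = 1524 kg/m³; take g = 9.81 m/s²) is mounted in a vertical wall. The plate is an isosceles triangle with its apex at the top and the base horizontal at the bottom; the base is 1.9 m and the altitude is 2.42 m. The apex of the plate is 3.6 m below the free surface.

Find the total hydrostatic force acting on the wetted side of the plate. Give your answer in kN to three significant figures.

F ≈ 179 kN

γ = ρg = 1524 × 9.81 / 1000 = 14.95044 kN/m³.
With the apex up, the centroid sits 2h/3 = 2 × 2.42/3 = 1.61333 m below the apex, so the centroid depth is h_c = 3.6 + 1.61333 = 5.21333 m.
A = ½ × 1.9 × 2.42 = 2.299 m².
Resultant F = γ·h_c·A = 14.95044 × 5.21333 × 2.299 = 179.188 kN.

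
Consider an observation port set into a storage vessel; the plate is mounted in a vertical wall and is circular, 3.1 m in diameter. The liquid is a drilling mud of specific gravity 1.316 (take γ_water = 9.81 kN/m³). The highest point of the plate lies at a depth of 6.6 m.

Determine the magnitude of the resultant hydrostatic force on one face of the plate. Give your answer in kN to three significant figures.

F ≈ 794 kN

γ = 1.316 × 9.81 = 12.90996 kN/m³.
The centroid is at the centre, 1.55 m below the top of the plate, so the centroid depth is h_c = 6.6 + 1.55 = 8.15 m.
A = π(1.55)² = 7.54768 m².
Resultant F = γ·h_c·A = 12.90996 × 8.15 × 7.54768 = 794.138 kN.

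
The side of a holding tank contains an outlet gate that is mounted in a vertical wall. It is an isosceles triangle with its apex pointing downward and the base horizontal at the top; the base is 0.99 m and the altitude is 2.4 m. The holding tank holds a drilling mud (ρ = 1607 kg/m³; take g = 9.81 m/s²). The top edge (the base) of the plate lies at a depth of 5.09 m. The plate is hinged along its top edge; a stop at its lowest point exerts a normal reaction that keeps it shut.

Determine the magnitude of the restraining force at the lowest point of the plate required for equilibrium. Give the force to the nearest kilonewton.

P ≈ 39 kN

γ = ρg = 1607 × 9.81 / 1000 = 15.76467 kN/m³.
With the apex down, the centroid sits h/3 = 2.4/3 = 0.8 m below the base (the top edge), so the centroid depth is h_c = 5.09 + 0.8 = 5.89 m.
A = ½ × 0.99 × 2.4 = 1.188 m².
Resultant F = γ·h_c·A = 15.76467 × 5.89 × 1.188 = 110.31 kN.
I_c = b·h³/36 = 0.99 × 2.4³/36 = 0.38016 m⁴.
Centre of pressure: y_p = y_c + I_c/(y_c·A) = 5.89 + 0.38016/(5.89 × 1.188) = 5.89 + 0.0543294 = 5.94433 m along the plane.
The resultant acts 0.8 + 0.0543294 = 0.854329 m (along the plate) below the hinge at the top edge, so the moment about the hinge is M = F × 0.854329 = 110.31 × 0.854329 = 94.241 kN·m.
A normal force at the bottom, 2.4 m from the hinge, must supply this moment: P = 94.241/2.4 = 39.2671 kN.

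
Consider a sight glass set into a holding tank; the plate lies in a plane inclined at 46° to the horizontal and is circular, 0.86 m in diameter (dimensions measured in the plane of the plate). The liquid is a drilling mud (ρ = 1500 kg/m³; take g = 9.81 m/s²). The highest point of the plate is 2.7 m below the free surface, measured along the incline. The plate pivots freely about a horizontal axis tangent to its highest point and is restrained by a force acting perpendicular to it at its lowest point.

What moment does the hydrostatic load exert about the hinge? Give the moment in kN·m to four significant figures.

γ = ρg = 1500 × 9.81 / 1000 = 14.715 kN/m³.
Let θ = 46° be the plate's angle to the horizontal; measure y along the incline from where the plane meets the free surface. Vertical depth h = y·sinθ with sinθ = 0.719340.
The centroid is at the centre, 0.43 m below the top of the plate, so y_c = 2.7 + 0.43 = 3.13 m and h_c = 3.13 × 0.719340 = 2.25153 m.
A = π(0.43)² = 0.58088 m².
Resultant F = γ·h_c·A = 14.715 × 2.25153 × 0.58088 = 19.2453 kN.
I_c = πr⁴/4 = π × 0.43⁴/4 = 0.0268512 m⁴.
Centre of pressure: y_p = y_c + I_c/(y_c·A) = 3.13 + 0.0268512/(3.13 × 0.58088) = 3.13 + 0.0147684 = 3.14477 m along the plane.
The resultant acts 0.43 + 0.0147684 = 0.444768 m (along the plate) below the hinge at the top edge, so the moment about the hinge is M = F × 0.444768 = 19.2453 × 0.444768 = 8.55969 kN·m.

M ≈ 8.560 kN·m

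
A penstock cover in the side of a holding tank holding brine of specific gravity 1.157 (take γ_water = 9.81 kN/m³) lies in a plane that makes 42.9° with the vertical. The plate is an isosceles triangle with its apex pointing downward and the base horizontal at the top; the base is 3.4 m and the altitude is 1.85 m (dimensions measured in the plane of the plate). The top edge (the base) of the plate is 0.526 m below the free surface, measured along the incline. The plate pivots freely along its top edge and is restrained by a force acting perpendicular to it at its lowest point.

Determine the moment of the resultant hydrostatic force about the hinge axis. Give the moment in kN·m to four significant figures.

γ = 1.157 × 9.81 = 11.35017 kN/m³.
The plate makes 42.9° with the vertical, i.e. θ = 90° − 42.9° = 47.1° to the horizontal. Measuring y along the incline from the free-surface line, vertical depth h = y·sinθ with sinθ = 0.732543.
With the apex down, the centroid sits h/3 = 1.85/3 = 0.616667 m below the base (the top edge), so y_c = 0.526 + 0.616667 = 1.14267 m and h_c = 1.14267 × 0.732543 = 0.837055 m.
A = ½ × 3.4 × 1.85 = 3.145 m².
Resultant F = γ·h_c·A = 11.35017 × 0.837055 × 3.145 = 29.8798 kN.
I_c = b·h³/36 = 3.4 × 1.85³/36 = 0.597987 m⁴.
Centre of pressure: y_p = y_c + I_c/(y_c·A) = 1.14267 + 0.597987/(1.14267 × 3.145) = 1.14267 + 0.166399 = 1.30907 m along the plane.
The resultant acts 0.616667 + 0.166399 = 0.783066 m (along the plate) below the hinge at the top edge, so the moment about the hinge is M = F × 0.783066 = 29.8798 × 0.783066 = 23.3979 kN·m.

M ≈ 23.40 kN·m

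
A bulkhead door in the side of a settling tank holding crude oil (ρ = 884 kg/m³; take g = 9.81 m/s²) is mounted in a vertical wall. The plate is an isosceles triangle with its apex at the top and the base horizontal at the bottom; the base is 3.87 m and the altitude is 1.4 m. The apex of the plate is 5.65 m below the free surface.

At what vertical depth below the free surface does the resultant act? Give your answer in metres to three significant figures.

h_p = 6.60 m

γ = ρg = 884 × 9.81 / 1000 = 8.67204 kN/m³.
With the apex up, the centroid sits 2h/3 = 2 × 1.4/3 = 0.933333 m below the apex, so the centroid depth is h_c = 5.65 + 0.933333 = 6.58333 m.
A = ½ × 3.87 × 1.4 = 2.709 m².
Resultant F = γ·h_c·A = 8.67204 × 6.58333 × 2.709 = 154.659 kN.
I_c = b·h³/36 = 3.87 × 1.4³/36 = 0.29498 m⁴.
Centre of pressure: y_p = y_c + I_c/(y_c·A) = 6.58333 + 0.29498/(6.58333 × 2.709) = 6.58333 + 0.0165401 = 6.59987 m along the plane.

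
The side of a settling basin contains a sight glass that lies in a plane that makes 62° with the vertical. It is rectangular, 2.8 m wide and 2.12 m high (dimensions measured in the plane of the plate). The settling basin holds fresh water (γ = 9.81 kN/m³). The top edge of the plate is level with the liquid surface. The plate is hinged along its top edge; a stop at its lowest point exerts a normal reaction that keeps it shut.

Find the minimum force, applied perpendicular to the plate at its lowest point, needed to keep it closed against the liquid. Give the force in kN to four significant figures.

P ≈ 19.32 kN

γ = 9.81 kN/m³.
The plate makes 62° with the vertical, i.e. θ = 90° − 62° = 28° to the horizontal. Measuring y along the incline from the free-surface line, vertical depth h = y·sinθ with sinθ = 0.469472.
The centroid lies 2.12/2 = 1.06 m below the top edge, so y_c = 1.06 m and h_c = 1.06 × 0.469472 = 0.49764 m.
A = 2.8 × 2.12 = 5.936 m².
Resultant F = γ·h_c·A = 9.81 × 0.49764 × 5.936 = 28.9787 kN.
I_c = b·h³/12 = 2.8 × 2.12³/12 = 2.22323 m⁴.
Centre of pressure: y_p = y_c + I_c/(y_c·A) = 1.06 + 2.22323/(1.06 × 5.936) = 1.06 + 0.353333 = 1.41333 m along the plane.
The resultant acts 1.06 + 0.353333 = 1.41333 m (along the plate) below the hinge at the top edge, so the moment about the hinge is M = F × 1.41333 = 28.9787 × 1.41333 = 40.9565 kN·m.
A normal force at the bottom, 2.12 m from the hinge, must supply this moment: P = 40.9565/2.12 = 19.3191 kN.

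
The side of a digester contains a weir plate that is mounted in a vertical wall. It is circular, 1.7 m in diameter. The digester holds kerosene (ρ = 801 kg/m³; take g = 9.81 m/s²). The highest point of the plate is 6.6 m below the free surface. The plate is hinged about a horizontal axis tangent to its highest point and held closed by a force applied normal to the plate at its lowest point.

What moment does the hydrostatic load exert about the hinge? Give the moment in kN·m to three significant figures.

γ = ρg = 801 × 9.81 / 1000 = 7.85781 kN/m³.
The centroid is at the centre, 0.85 m below the top of the plate, so the centroid depth is h_c = 6.6 + 0.85 = 7.45 m.
A = π(0.85)² = 2.2698 m².
Resultant F = γ·h_c·A = 7.85781 × 7.45 × 2.2698 = 132.876 kN.
I_c = πr⁴/4 = π × 0.85⁴/4 = 0.409983 m⁴.
Centre of pressure: y_p = y_c + I_c/(y_c·A) = 7.45 + 0.409983/(7.45 × 2.2698) = 7.45 + 0.024245 = 7.47424 m along the plane.
The resultant acts 0.85 + 0.024245 = 0.874245 m (along the plate) below the hinge at the top edge, so the moment about the hinge is M = F × 0.874245 = 132.876 × 0.874245 = 116.166 kN·m.

M ≈ 116 kN·m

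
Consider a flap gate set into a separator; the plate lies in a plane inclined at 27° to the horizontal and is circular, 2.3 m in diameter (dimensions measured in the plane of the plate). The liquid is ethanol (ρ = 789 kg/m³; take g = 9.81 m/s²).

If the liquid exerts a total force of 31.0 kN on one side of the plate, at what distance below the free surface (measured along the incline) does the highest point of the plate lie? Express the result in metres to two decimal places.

y_top ≈ 0.97 m

γ = ρg = 789 × 9.81 / 1000 = 7.74009 kN/m³.
A = π(1.15)² = 4.15476 m².
From F = γ·h_c·A, the centroid depth is h_c = 31.0/(7.74009 × 4.15476) = 0.963984 m.
Let θ = 27° be the plate's angle to the horizontal; measure y along the incline from where the plane meets the free surface. Vertical depth h = y·sinθ with sinθ = 0.453990.
Along the incline, y_c = h_c/sinθ = 0.963984/0.453990 = 2.12336 m.
The centroid is at the centre, 1.15 m below the top of the plate, so the highest point sits at y_top = 2.12336 − 1.15 = 0.97336 m along the incline.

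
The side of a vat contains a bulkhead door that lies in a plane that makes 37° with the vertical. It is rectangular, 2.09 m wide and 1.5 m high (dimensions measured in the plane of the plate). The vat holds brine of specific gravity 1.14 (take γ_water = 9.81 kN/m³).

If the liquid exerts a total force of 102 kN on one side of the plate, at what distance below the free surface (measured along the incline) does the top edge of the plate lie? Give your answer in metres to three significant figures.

γ = 1.14 × 9.81 = 11.1834 kN/m³.
A = 2.09 × 1.5 = 3.135 m².
From F = γ·h_c·A, the centroid depth is h_c = 102/(11.1834 × 3.135) = 2.9093 m.
The plate makes 37° with the vertical, i.e. θ = 90° − 37° = 53° to the horizontal. Measuring y along the incline from the free-surface line, vertical depth h = y·sinθ with sinθ = 0.798636.
Along the incline, y_c = h_c/sinθ = 2.9093/0.798636 = 3.64284 m.
The centroid lies 1.5/2 = 0.75 m below the top edge, so the top edge sits at y_top = 3.64284 − 0.75 = 2.89284 m along the incline.

y_top ≈ 2.89 m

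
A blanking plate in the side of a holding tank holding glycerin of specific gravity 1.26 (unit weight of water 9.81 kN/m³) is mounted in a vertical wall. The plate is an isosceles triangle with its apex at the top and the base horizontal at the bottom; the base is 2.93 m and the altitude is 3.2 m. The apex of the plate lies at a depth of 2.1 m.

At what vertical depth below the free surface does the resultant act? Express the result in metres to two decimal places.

γ = 1.26 × 9.81 = 12.3606 kN/m³.
With the apex up, the centroid sits 2h/3 = 2 × 3.2/3 = 2.13333 m below the apex, so the centroid depth is h_c = 2.1 + 2.13333 = 4.23333 m.
A = ½ × 2.93 × 3.2 = 4.688 m².
Resultant F = γ·h_c·A = 12.3606 × 4.23333 × 4.688 = 245.307 kN.
I_c = b·h³/36 = 2.93 × 3.2³/36 = 2.66695 m⁴.
Centre of pressure: y_p = y_c + I_c/(y_c·A) = 4.23333 + 2.66695/(4.23333 × 4.688) = 4.23333 + 0.134383 = 4.36771 m along the plane.

h_p = 4.37 m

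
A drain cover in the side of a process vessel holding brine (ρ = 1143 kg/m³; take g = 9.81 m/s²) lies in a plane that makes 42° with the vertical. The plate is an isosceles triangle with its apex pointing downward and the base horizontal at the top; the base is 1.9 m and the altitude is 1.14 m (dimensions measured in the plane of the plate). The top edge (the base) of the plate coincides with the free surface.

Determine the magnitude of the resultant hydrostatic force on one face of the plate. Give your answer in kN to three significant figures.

F ≈ 3.43 kN

γ = ρg = 1143 × 9.81 / 1000 = 11.21283 kN/m³.
The plate makes 42° with the vertical, i.e. θ = 90° − 42° = 48° to the horizontal. Measuring y along the incline from the free-surface line, vertical depth h = y·sinθ with sinθ = 0.743145.
With the apex down, the centroid sits h/3 = 1.14/3 = 0.38 m below the base (the top edge), so y_c = 0.38 m and h_c = 0.38 × 0.743145 = 0.282395 m.
A = ½ × 1.9 × 1.14 = 1.083 m².
Resultant F = γ·h_c·A = 11.21283 × 0.282395 × 1.083 = 3.42926 kN.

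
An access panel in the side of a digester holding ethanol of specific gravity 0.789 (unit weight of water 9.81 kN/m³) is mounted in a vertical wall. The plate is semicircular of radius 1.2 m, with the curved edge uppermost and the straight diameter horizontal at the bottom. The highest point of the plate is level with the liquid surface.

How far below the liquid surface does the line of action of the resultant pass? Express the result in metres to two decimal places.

γ = 0.789 × 9.81 = 7.74009 kN/m³.
The centroid lies 4r/(3π) = 0.509296 m above the diameter, so r − 4r/(3π) = 1.2 − 0.509296 = 0.690704 m below the topmost point, so the centroid depth is h_c = 0.690704 m.
A = πr²/2 = π × 1.2²/2 = 2.26195 m².
Resultant F = γ·h_c·A = 7.74009 × 0.690704 × 2.26195 = 12.0926 kN.
I_c = (π/8 − 8/(9π))·r⁴ = 0.109757 × 1.2⁴ = 0.227592 m⁴.
Centre of pressure: y_p = y_c + I_c/(y_c·A) = 0.690704 + 0.227592/(0.690704 × 2.26195) = 0.690704 + 0.145674 = 0.836378 m along the plane.

h_p = 0.84 m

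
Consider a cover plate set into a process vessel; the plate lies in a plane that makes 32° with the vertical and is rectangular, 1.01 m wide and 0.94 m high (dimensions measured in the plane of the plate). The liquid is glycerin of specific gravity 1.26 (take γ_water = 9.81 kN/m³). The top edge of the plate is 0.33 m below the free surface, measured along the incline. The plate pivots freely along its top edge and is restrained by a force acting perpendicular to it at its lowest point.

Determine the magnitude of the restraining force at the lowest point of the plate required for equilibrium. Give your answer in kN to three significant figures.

γ = 1.26 × 9.81 = 12.3606 kN/m³.
The plate makes 32° with the vertical, i.e. θ = 90° − 32° = 58° to the horizontal. Measuring y along the incline from the free-surface line, vertical depth h = y·sinθ with sinθ = 0.848048.
The centroid lies 0.94/2 = 0.47 m below the top edge, so y_c = 0.33 + 0.47 = 0.8 m and h_c = 0.8 × 0.848048 = 0.678438 m.
A = 1.01 × 0.94 = 0.9494 m².
Resultant F = γ·h_c·A = 12.3606 × 0.678438 × 0.9494 = 7.96157 kN.
I_c = b·h³/12 = 1.01 × 0.94³/12 = 0.0699075 m⁴.
Centre of pressure: y_p = y_c + I_c/(y_c·A) = 0.8 + 0.0699075/(0.8 × 0.9494) = 0.8 + 0.0920417 = 0.892042 m along the plane.
The resultant acts 0.47 + 0.0920417 = 0.562042 m (along the plate) below the hinge at the top edge, so the moment about the hinge is M = F × 0.562042 = 7.96157 × 0.562042 = 4.47474 kN·m.
A normal force at the bottom, 0.94 m from the hinge, must supply this moment: P = 4.47474/0.94 = 4.76036 kN.

P ≈ 4.76 kN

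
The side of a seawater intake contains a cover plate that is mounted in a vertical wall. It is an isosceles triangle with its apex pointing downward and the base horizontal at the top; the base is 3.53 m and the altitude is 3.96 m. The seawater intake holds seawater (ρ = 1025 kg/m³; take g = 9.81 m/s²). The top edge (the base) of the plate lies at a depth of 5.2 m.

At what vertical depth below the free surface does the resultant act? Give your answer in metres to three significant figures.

γ = ρg = 1025 × 9.81 / 1000 = 10.05525 kN/m³.
With the apex down, the centroid sits h/3 = 3.96/3 = 1.32 m below the base (the top edge), so the centroid depth is h_c = 5.2 + 1.32 = 6.52 m.
A = ½ × 3.53 × 3.96 = 6.9894 m².
Resultant F = γ·h_c·A = 10.05525 × 6.52 × 6.9894 = 458.227 kN.
I_c = b·h³/36 = 3.53 × 3.96³/36 = 6.08917 m⁴.
Centre of pressure: y_p = y_c + I_c/(y_c·A) = 6.52 + 6.08917/(6.52 × 6.9894) = 6.52 + 0.13362 = 6.65362 m along the plane.

h_p = 6.65 m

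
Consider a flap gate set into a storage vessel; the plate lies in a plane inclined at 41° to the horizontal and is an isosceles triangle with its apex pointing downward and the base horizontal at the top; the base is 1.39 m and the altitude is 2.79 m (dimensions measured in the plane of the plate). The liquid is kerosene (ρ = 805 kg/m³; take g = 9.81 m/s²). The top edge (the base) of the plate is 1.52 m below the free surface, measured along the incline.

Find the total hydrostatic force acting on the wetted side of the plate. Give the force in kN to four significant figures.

F ≈ 24.61 kN

γ = ρg = 805 × 9.81 / 1000 = 7.89705 kN/m³.
Let θ = 41° be the plate's angle to the horizontal; measure y along the incline from where the plane meets the free surface. Vertical depth h = y·sinθ with sinθ = 0.656059.
With the apex down, the centroid sits h/3 = 2.79/3 = 0.93 m below the base (the top edge), so y_c = 1.52 + 0.93 = 2.45 m and h_c = 2.45 × 0.656059 = 1.60734 m.
A = ½ × 1.39 × 2.79 = 1.93905 m².
Resultant F = γ·h_c·A = 7.89705 × 1.60734 × 1.93905 = 24.6128 kN.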